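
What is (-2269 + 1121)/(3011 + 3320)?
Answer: -1148/6331 ≈ -0.18133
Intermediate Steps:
(-2269 + 1121)/(3011 + 3320) = -1148/6331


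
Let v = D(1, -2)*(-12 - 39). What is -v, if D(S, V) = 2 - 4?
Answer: -102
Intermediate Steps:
D(S, V) = -2
v = 102 (v = -2*(-12 - 39) = -2*(-51) = 102)
-v = -1*102 = -102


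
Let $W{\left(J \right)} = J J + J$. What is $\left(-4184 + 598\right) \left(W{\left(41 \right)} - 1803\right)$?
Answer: $290466$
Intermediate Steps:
$W{\left(J \right)} = J + J^{2}$ ($W{\left(J \right)} = J^{2} + J = J + J^{2}$)
$\left(-4184 + 598\right) \left(W{\left(41 \right)} - 1803\right) = \left(-4184 + 598\right) \left(41 \left(1 + 41\right) - 1803\right) = - 3586 \left(41 \cdot 42 - 1803\right) = - 3586 \left(1722 - 1803\right) = \left(-3586\right) \left(-81\right) = 290466$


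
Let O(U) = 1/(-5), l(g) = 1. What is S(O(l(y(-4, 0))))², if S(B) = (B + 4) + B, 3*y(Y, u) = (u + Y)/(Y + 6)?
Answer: 324/25 ≈ 12.960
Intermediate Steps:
y(Y, u) = (Y + u)/(3*(6 + Y)) (y(Y, u) = ((u + Y)/(Y + 6))/3 = ((Y + u)/(6 + Y))/3 = (Y + u)/(3*(6 + Y)))
O(U) = -⅕
S(B) = 4 + 2*B (S(B) = (4 + B) + B = 4 + 2*B)
S(O(l(y(-4, 0))))² = (4 + 2*(-⅕))² = (4 - ⅖)² = (18/5)² = 324/25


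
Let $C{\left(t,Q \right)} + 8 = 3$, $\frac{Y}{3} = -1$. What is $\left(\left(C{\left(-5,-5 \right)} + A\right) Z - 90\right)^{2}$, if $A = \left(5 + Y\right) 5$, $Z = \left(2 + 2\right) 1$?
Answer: $4900$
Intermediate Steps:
$Y = -3$ ($Y = 3 \left(-1\right) = -3$)
$C{\left(t,Q \right)} = -5$ ($C{\left(t,Q \right)} = -8 + 3 = -5$)
$Z = 4$ ($Z = 4 \cdot 1 = 4$)
$A = 10$ ($A = \left(5 - 3\right) 5 = 2 \cdot 5 = 10$)
$\left(\left(C{\left(-5,-5 \right)} + A\right) Z - 90\right)^{2} = \left(\left(-5 + 10\right) 4 - 90\right)^{2} = \left(5 \cdot 4 - 90\right)^{2} = \left(20 - 90\right)^{2} = \left(-70\right)^{2} = 4900$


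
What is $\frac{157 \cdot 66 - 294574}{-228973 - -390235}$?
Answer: $- \frac{142106}{80631} \approx -1.7624$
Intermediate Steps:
$\frac{157 \cdot 66 - 294574}{-228973 - -390235} = \frac{10362 - 294574}{-228973 + 390235} = - \frac{284212}{161262} = \left(-284212\right) \frac{1}{161262} = - \frac{142106}{80631}$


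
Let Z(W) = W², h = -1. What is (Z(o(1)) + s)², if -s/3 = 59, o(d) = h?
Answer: 30976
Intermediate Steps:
o(d) = -1
s = -177 (s = -3*59 = -177)
(Z(o(1)) + s)² = ((-1)² - 177)² = (1 - 177)² = (-176)² = 30976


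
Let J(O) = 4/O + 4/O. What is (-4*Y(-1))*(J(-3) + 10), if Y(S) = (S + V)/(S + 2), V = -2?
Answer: 88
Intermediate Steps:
J(O) = 8/O
Y(S) = (-2 + S)/(2 + S) (Y(S) = (S - 2)/(S + 2) = (-2 + S)/(2 + S))
(-4*Y(-1))*(J(-3) + 10) = (-4*(-2 - 1)/(2 - 1))*(8/(-3) + 10) = (-4*(-3)/1)*(8*(-⅓) + 10) = (-4*(-3))*(-8/3 + 10) = -4*(-3)*(22/3) = 12*(22/3) = 88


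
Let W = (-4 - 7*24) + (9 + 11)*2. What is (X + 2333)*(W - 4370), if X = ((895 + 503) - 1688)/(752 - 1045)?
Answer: -3078733218/293 ≈ -1.0508e+7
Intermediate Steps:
W = -132 (W = (-4 - 168) + 20*2 = -172 + 40 = -132)
X = 290/293 (X = (1398 - 1688)/(-293) = -290*(-1/293) = 290/293 ≈ 0.98976)
(X + 2333)*(W - 4370) = (290/293 + 2333)*(-132 - 4370) = (683859/293)*(-4502) = -3078733218/293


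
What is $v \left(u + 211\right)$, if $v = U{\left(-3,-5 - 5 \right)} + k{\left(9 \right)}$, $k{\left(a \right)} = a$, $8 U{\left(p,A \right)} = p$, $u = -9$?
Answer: $\frac{6969}{4} \approx 1742.3$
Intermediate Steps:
$U{\left(p,A \right)} = \frac{p}{8}$
$v = \frac{69}{8}$ ($v = \frac{1}{8} \left(-3\right) + 9 = - \frac{3}{8} + 9 = \frac{69}{8} \approx 8.625$)
$v \left(u + 211\right) = \frac{69 \left(-9 + 211\right)}{8} = \frac{69}{8} \cdot 202 = \frac{6969}{4}$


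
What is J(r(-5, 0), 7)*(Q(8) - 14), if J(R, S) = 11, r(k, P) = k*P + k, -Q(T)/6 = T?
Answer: -682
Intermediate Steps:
Q(T) = -6*T
r(k, P) = k + P*k (r(k, P) = P*k + k = k + P*k)
J(r(-5, 0), 7)*(Q(8) - 14) = 11*(-6*8 - 14) = 11*(-48 - 14) = 11*(-62) = -682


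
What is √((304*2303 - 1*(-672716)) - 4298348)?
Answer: 4*I*√182845 ≈ 1710.4*I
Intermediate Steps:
√((304*2303 - 1*(-672716)) - 4298348) = √((700112 + 672716) - 4298348) = √(1372828 - 4298348) = √(-2925520) = 4*I*√182845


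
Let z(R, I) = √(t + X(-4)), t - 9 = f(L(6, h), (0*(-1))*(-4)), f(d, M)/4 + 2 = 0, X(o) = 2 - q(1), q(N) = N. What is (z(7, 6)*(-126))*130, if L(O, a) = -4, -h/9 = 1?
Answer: -16380*√2 ≈ -23165.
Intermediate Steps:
h = -9 (h = -9*1 = -9)
X(o) = 1 (X(o) = 2 - 1*1 = 2 - 1 = 1)
f(d, M) = -8 (f(d, M) = -8 + 4*0 = -8 + 0 = -8)
t = 1 (t = 9 - 8 = 1)
z(R, I) = √2 (z(R, I) = √(1 + 1) = √2)
(z(7, 6)*(-126))*130 = (√2*(-126))*130 = -126*√2*130 = -16380*√2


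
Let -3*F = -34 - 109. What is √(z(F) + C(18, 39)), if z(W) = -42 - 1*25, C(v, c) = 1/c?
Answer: 2*I*√25467/39 ≈ 8.1838*I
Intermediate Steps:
F = 143/3 (F = -(-34 - 109)/3 = -⅓*(-143) = 143/3 ≈ 47.667)
z(W) = -67 (z(W) = -42 - 25 = -67)
√(z(F) + C(18, 39)) = √(-67 + 1/39) = √(-2612/39) = 2*I*√25467/39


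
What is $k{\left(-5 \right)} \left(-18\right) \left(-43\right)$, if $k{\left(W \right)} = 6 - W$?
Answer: $8514$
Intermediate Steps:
$k{\left(-5 \right)} \left(-18\right) \left(-43\right) = \left(6 - -5\right) \left(-18\right) \left(-43\right) = \left(6 + 5\right) \left(-18\right) \left(-43\right) = 11 \left(-18\right) \left(-43\right) = \left(-198\right) \left(-43\right) = 8514$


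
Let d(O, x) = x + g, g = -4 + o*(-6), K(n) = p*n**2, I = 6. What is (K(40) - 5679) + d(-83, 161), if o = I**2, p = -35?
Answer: -61738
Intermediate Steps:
K(n) = -35*n**2
o = 36 (o = 6**2 = 36)
g = -220 (g = -4 + 36*(-6) = -4 - 216 = -220)
d(O, x) = -220 + x (d(O, x) = x - 220 = -220 + x)
(K(40) - 5679) + d(-83, 161) = (-35*40**2 - 5679) + (-220 + 161) = (-35*1600 - 5679) - 59 = (-56000 - 5679) - 59 = -61679 - 59 = -61738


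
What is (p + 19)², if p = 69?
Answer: 7744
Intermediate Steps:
(p + 19)² = (69 + 19)² = 88² = 7744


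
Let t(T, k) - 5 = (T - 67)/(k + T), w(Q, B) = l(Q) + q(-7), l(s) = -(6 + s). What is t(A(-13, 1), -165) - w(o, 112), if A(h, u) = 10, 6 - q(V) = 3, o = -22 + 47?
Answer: 5172/155 ≈ 33.368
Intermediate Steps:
l(s) = -6 - s
o = 25
q(V) = 3 (q(V) = 6 - 1*3 = 6 - 3 = 3)
w(Q, B) = -3 - Q (w(Q, B) = (-6 - Q) + 3 = -3 - Q)
t(T, k) = 5 + (-67 + T)/(T + k) (t(T, k) = 5 + (T - 67)/(k + T) = 5 + (-67 + T)/(T + k))
t(A(-13, 1), -165) - w(o, 112) = (-67 + 5*(-165) + 6*10)/(10 - 165) - (-3 - 1*25) = (-67 - 825 + 60)/(-155) - (-3 - 25) = -1/155*(-832) - 1*(-28) = 832/155 + 28 = 5172/155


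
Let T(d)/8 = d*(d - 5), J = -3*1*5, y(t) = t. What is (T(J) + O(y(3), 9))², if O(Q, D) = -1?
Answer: 5755201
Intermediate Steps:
J = -15 (J = -3*5 = -15)
T(d) = 8*d*(-5 + d) (T(d) = 8*(d*(d - 5)) = 8*(d*(-5 + d)) = 8*d*(-5 + d))
(T(J) + O(y(3), 9))² = (8*(-15)*(-5 - 15) - 1)² = (8*(-15)*(-20) - 1)² = (2400 - 1)² = 2399² = 5755201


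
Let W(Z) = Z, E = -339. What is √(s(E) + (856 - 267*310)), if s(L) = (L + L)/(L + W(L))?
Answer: I*√81913 ≈ 286.2*I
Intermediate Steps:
s(L) = 1 (s(L) = (L + L)/(L + L) = (2*L)/((2*L)) = (2*L)*(1/(2*L)) = 1)
√(s(E) + (856 - 267*310)) = √(1 + (856 - 267*310)) = √(1 + (856 - 82770)) = √(1 - 81914) = √(-81913) = I*√81913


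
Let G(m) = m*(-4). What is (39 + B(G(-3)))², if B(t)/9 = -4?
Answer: 9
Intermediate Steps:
G(m) = -4*m
B(t) = -36 (B(t) = 9*(-4) = -36)
(39 + B(G(-3)))² = (39 - 36)² = 3² = 9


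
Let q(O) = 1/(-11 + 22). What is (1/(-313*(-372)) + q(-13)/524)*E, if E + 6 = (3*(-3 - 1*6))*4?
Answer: -290225/13982023 ≈ -0.020757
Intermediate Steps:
q(O) = 1/11
E = -114 (E = -6 + (3*(-3 - 1*6))*4 = -6 + (3*(-3 - 6))*4 = -6 + (3*(-9))*4 = -6 - 27*4 = -6 - 108 = -114)
(1/(-313*(-372)) + q(-13)/524)*E = (1/(-313*(-372)) + (1/11)/524)*(-114) = (-1/313*(-1/372) + (1/11)*(1/524))*(-114) = (1/116436 + 1/5764)*(-114) = (15275/83892138)*(-114) = -290225/13982023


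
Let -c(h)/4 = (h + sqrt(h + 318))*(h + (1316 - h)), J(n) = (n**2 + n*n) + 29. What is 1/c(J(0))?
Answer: -29/2600416 + sqrt(347)/2600416 ≈ -3.9886e-6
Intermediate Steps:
J(n) = 29 + 2*n**2 (J(n) = (n**2 + n**2) + 29 = 2*n**2 + 29 = 29 + 2*n**2)
c(h) = -5264*h - 5264*sqrt(318 + h) (c(h) = -4*(h + sqrt(h + 318))*(h + (1316 - h)) = -4*(h + sqrt(318 + h))*1316 = -4*(1316*h + 1316*sqrt(318 + h)) = -5264*h - 5264*sqrt(318 + h))
1/c(J(0)) = 1/(-5264*(29 + 2*0**2) - 5264*sqrt(318 + (29 + 2*0**2))) = 1/(-5264*(29 + 2*0) - 5264*sqrt(318 + (29 + 2*0))) = 1/(-5264*(29 + 0) - 5264*sqrt(318 + (29 + 0))) = 1/(-5264*29 - 5264*sqrt(318 + 29)) = 1/(-152656 - 5264*sqrt(347))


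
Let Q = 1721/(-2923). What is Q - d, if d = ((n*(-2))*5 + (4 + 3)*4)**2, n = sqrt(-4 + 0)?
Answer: -1124153/2923 + 1120*I ≈ -384.59 + 1120.0*I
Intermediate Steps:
n = 2*I (n = sqrt(-4) = 2*I ≈ 2.0*I)
Q = -1721/2923 (Q = 1721*(-1/2923) = -1721/2923 ≈ -0.58878)
d = (28 - 20*I)**2 (d = (((2*I)*(-2))*5 + (4 + 3)*4)**2 = (-4*I*5 + 7*4)**2 = (-20*I + 28)**2 = (28 - 20*I)**2 ≈ 384.0 - 1120.0*I)
Q - d = -1721/2923 - (384 - 1120*I) = -1721/2923 + (-384 + 1120*I) = -1124153/2923 + 1120*I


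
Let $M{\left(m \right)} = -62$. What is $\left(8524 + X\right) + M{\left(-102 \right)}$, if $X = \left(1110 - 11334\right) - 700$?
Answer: $-2462$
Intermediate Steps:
$X = -10924$ ($X = -10224 - 700 = -10924$)
$\left(8524 + X\right) + M{\left(-102 \right)} = \left(8524 - 10924\right) - 62 = -2400 - 62 = -2462$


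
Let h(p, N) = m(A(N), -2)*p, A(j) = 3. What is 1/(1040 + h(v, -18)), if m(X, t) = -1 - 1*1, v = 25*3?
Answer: 1/890 ≈ 0.0011236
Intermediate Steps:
v = 75
m(X, t) = -2 (m(X, t) = -1 - 1 = -2)
h(p, N) = -2*p
1/(1040 + h(v, -18)) = 1/(1040 - 2*75) = 1/(1040 - 150) = 1/890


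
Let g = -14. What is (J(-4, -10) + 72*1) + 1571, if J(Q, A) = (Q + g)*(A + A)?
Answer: 2003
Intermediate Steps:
J(Q, A) = 2*A*(-14 + Q) (J(Q, A) = (Q - 14)*(A + A) = (-14 + Q)*(2*A) = 2*A*(-14 + Q))
(J(-4, -10) + 72*1) + 1571 = (2*(-10)*(-14 - 4) + 72*1) + 1571 = (2*(-10)*(-18) + 72) + 1571 = (360 + 72) + 1571 = 432 + 1571 = 2003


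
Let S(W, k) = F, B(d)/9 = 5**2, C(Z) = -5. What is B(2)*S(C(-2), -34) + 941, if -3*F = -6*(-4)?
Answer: -859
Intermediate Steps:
B(d) = 225 (B(d) = 9*5**2 = 9*25 = 225)
F = -8 (F = -(-2)*(-4) = -1/3*24 = -8)
S(W, k) = -8
B(2)*S(C(-2), -34) + 941 = 225*(-8) + 941 = -1800 + 941 = -859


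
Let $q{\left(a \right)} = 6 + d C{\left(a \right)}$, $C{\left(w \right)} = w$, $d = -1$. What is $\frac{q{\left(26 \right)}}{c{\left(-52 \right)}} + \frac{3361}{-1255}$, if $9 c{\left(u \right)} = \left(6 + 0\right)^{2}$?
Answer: $- \frac{9636}{1255} \approx -7.6781$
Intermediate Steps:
$c{\left(u \right)} = 4$ ($c{\left(u \right)} = \frac{\left(6 + 0\right)^{2}}{9} = \frac{6^{2}}{9} = \frac{1}{9} \cdot 36 = 4$)
$q{\left(a \right)} = 6 - a$
$\frac{q{\left(26 \right)}}{c{\left(-52 \right)}} + \frac{3361}{-1255} = \frac{6 - 26}{4} + \frac{3361}{-1255} = \left(6 - 26\right) \frac{1}{4} + 3361 \left(- \frac{1}{1255}\right) = \left(-20\right) \frac{1}{4} - \frac{3361}{1255} = -5 - \frac{3361}{1255} = - \frac{9636}{1255}$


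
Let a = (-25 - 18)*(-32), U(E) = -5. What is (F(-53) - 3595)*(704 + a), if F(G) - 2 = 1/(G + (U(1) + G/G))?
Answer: -425988160/57 ≈ -7.4735e+6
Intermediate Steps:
F(G) = 2 + 1/(-4 + G) (F(G) = 2 + 1/(G + (-5 + G/G)) = 2 + 1/(G + (-5 + 1)) = 2 + 1/(G - 4) = 2 + 1/(-4 + G))
a = 1376 (a = -43*(-32) = 1376)
(F(-53) - 3595)*(704 + a) = ((-7 + 2*(-53))/(-4 - 53) - 3595)*(704 + 1376) = ((-7 - 106)/(-57) - 3595)*2080 = (-1/57*(-113) - 3595)*2080 = (113/57 - 3595)*2080 = -204802/57*2080 = -425988160/57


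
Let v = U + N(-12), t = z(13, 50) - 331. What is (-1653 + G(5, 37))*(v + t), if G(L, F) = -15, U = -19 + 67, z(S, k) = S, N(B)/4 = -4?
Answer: 477048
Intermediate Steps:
N(B) = -16 (N(B) = 4*(-4) = -16)
U = 48
t = -318 (t = 13 - 331 = -318)
v = 32 (v = 48 - 16 = 32)
(-1653 + G(5, 37))*(v + t) = (-1653 - 15)*(32 - 318) = -1668*(-286) = 477048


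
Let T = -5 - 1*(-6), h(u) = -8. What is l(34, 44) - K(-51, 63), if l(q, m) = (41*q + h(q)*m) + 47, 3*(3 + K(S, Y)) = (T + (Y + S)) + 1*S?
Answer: 3314/3 ≈ 1104.7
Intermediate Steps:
T = 1 (T = -5 + 6 = 1)
K(S, Y) = -8/3 + Y/3 + 2*S/3 (K(S, Y) = -3 + ((1 + (Y + S)) + 1*S)/3 = -3 + ((1 + (S + Y)) + S)/3 = -3 + ((1 + S + Y) + S)/3 = -3 + (1 + Y + 2*S)/3 = -3 + (⅓ + Y/3 + 2*S/3) = -8/3 + Y/3 + 2*S/3)
l(q, m) = 47 - 8*m + 41*q (l(q, m) = (41*q - 8*m) + 47 = (-8*m + 41*q) + 47 = 47 - 8*m + 41*q)
l(34, 44) - K(-51, 63) = (47 - 8*44 + 41*34) - (-8/3 + (⅓)*63 + (⅔)*(-51)) = (47 - 352 + 1394) - (-8/3 + 21 - 34) = 1089 - 1*(-47/3) = 1089 + 47/3 = 3314/3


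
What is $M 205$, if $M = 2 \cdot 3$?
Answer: $1230$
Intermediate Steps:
$M = 6$
$M 205 = 6 \cdot 205 = 1230$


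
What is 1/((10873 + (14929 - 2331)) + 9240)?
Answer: 1/32711 ≈ 3.0571e-5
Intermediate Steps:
1/((10873 + (14929 - 2331)) + 9240) = 1/((10873 + 12598) + 9240) = 1/(23471 + 9240) = 1/32711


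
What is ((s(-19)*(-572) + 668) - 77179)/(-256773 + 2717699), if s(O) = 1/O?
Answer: -1453137/46757594 ≈ -0.031078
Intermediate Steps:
((s(-19)*(-572) + 668) - 77179)/(-256773 + 2717699) = ((-572/(-19) + 668) - 77179)/(-256773 + 2717699) = ((-1/19*(-572) + 668) - 77179)/2460926 = ((572/19 + 668) - 77179)*(1/2460926) = (13264/19 - 77179)*(1/2460926) = -1453137/19*1/2460926 = -1453137/46757594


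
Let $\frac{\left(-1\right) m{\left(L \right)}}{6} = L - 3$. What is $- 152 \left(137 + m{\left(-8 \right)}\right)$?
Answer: $-30856$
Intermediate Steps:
$m{\left(L \right)} = 18 - 6 L$ ($m{\left(L \right)} = - 6 \left(L - 3\right) = - 6 \left(-3 + L\right) = 18 - 6 L$)
$- 152 \left(137 + m{\left(-8 \right)}\right) = - 152 \left(137 + \left(18 - -48\right)\right) = - 152 \left(137 + \left(18 + 48\right)\right) = - 152 \left(137 + 66\right) = \left(-152\right) 203 = -30856$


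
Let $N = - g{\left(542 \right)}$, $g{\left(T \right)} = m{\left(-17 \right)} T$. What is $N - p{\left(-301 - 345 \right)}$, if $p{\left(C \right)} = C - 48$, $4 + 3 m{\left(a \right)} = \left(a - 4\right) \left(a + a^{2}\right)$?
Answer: $\frac{3100154}{3} \approx 1.0334 \cdot 10^{6}$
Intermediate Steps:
$m{\left(a \right)} = - \frac{4}{3} + \frac{\left(-4 + a\right) \left(a + a^{2}\right)}{3}$ ($m{\left(a \right)} = - \frac{4}{3} + \frac{\left(a - 4\right) \left(a + a^{2}\right)}{3} = - \frac{4}{3} + \frac{\left(-4 + a\right) \left(a + a^{2}\right)}{3}$)
$p{\left(C \right)} = -48 + C$
$g{\left(T \right)} = - \frac{5716 T}{3}$ ($g{\left(T \right)} = \left(- \frac{4}{3} - \left(-17\right)^{2} - - \frac{68}{3} + \frac{\left(-17\right)^{3}}{3}\right) T = \left(- \frac{4}{3} - 289 + \frac{68}{3} + \frac{1}{3} \left(-4913\right)\right) T = \left(- \frac{4}{3} - 289 + \frac{68}{3} - \frac{4913}{3}\right) T = - \frac{5716 T}{3}$)
$N = \frac{3098072}{3}$ ($N = - \frac{\left(-5716\right) 542}{3} = \left(-1\right) \left(- \frac{3098072}{3}\right) = \frac{3098072}{3} \approx 1.0327 \cdot 10^{6}$)
$N - p{\left(-301 - 345 \right)} = \frac{3098072}{3} - \left(-48 - 646\right) = \frac{3098072}{3} - -694 = \frac{3098072}{3} + 694 = \frac{3100154}{3}$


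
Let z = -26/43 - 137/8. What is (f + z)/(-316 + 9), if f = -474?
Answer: 169155/105608 ≈ 1.6017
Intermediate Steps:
z = -6099/344 (z = -26*1/43 - 137*⅛ = -26/43 - 137/8 = -6099/344 ≈ -17.730)
(f + z)/(-316 + 9) = (-474 - 6099/344)/(-316 + 9) = -169155/344/(-307) = -169155/344*(-1/307) = 169155/105608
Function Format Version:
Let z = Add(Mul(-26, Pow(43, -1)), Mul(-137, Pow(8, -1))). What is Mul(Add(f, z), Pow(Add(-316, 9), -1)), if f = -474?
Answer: Rational(169155, 105608) ≈ 1.6017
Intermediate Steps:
z = Rational(-6099, 344) (z = Add(Mul(-26, Rational(1, 43)), Mul(-137, Rational(1, 8))) = Add(Rational(-26, 43), Rational(-137, 8)) = Rational(-6099, 344) ≈ -17.730)
Mul(Add(f, z), Pow(Add(-316, 9), -1)) = Mul(Add(-474, Rational(-6099, 344)), Pow(Add(-316, 9), -1)) = Mul(Rational(-169155, 344), Pow(-307, -1)) = Mul(Rational(-169155, 344), Rational(-1, 307)) = Rational(169155, 105608)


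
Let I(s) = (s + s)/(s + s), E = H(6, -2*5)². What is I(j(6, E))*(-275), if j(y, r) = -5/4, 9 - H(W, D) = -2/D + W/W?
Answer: -275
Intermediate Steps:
H(W, D) = 8 + 2/D (H(W, D) = 9 - (-2/D + W/W) = 9 - (-2/D + 1) = 9 - (1 - 2/D) = 9 + (-1 + 2/D) = 8 + 2/D)
E = 1521/25 (E = (8 + 2/((-2*5)))² = (8 + 2/(-10))² = (8 + 2*(-⅒))² = (8 - ⅕)² = (39/5)² = 1521/25 ≈ 60.840)
j(y, r) = -5/4 (j(y, r) = -5*¼ = -5/4)
I(s) = 1 (I(s) = (2*s)/((2*s)) = (2*s)*(1/(2*s)) = 1)
I(j(6, E))*(-275) = 1*(-275) = -275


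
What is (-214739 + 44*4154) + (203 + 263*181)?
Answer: 15843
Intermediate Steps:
(-214739 + 44*4154) + (203 + 263*181) = (-214739 + 182776) + (203 + 47603) = -31963 + 47806 = 15843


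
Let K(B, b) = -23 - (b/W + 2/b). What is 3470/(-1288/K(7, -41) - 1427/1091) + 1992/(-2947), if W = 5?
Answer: 592366388316/14932469629 ≈ 39.670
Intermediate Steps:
K(B, b) = -23 - 2/b - b/5 (K(B, b) = -23 - (b/5 + 2/b) = -23 - (2/b + b/5) = -23 + (-2/b - b/5) = -23 - 2/b - b/5)
3470/(-1288/K(7, -41) - 1427/1091) + 1992/(-2947) = 3470/(-1288/(-23 - 2/(-41) - ⅕*(-41)) - 1427/1091) + 1992/(-2947) = 3470/(-1288/(-23 - 2*(-1/41) + 41/5) - 1427*1/1091) + 1992*(-1/2947) = 3470/(-1288/(-23 + 2/41 + 41/5) - 1427/1091) - 1992/2947 = 3470/(-1288/(-3024/205) - 1427/1091) - 1992/2947 = 3470/(-1288*(-205/3024) - 1427/1091) - 1992/2947 = 3470/(4715/54 - 1427/1091) - 1992/2947 = 3470/(5067007/58914) - 1992/2947 = 3470*(58914/5067007) - 1992/2947 = 204431580/5067007 - 1992/2947 = 592366388316/14932469629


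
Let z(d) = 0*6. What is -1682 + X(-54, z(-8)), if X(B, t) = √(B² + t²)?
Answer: -1628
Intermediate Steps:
z(d) = 0
-1682 + X(-54, z(-8)) = -1682 + √((-54)² + 0²) = -1682 + √(2916 + 0) = -1682 + √2916 = -1682 + 54 = -1628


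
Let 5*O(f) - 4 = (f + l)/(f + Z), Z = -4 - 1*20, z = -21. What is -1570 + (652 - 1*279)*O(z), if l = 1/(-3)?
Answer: -834458/675 ≈ -1236.2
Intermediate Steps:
Z = -24 (Z = -4 - 20 = -24)
l = -⅓ (l = 1*(-⅓) = -⅓ ≈ -0.33333)
O(f) = ⅘ + (-⅓ + f)/(5*(-24 + f)) (O(f) = ⅘ + ((f - ⅓)/(f - 24))/5 = ⅘ + ((-⅓ + f)/(-24 + f))/5 = ⅘ + (-⅓ + f)/(5*(-24 + f)))
-1570 + (652 - 1*279)*O(z) = -1570 + (652 - 1*279)*((-289/15 - 21)/(-24 - 21)) = -1570 + (652 - 279)*(-604/15/(-45)) = -1570 + 373*(-1/45*(-604/15)) = -1570 + 373*(604/675) = -1570 + 225292/675 = -834458/675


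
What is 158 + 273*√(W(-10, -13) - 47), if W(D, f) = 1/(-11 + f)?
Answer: 158 + 91*I*√6774/4 ≈ 158.0 + 1872.4*I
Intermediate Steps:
158 + 273*√(W(-10, -13) - 47) = 158 + 273*√(1/(-11 - 13) - 47) = 158 + 273*√(1/(-24) - 47) = 158 + 273*√(-1/24 - 47) = 158 + 273*√(-1129/24) = 158 + 273*(I*√6774/12) = 158 + 91*I*√6774/4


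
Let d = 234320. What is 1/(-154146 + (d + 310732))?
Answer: 1/390906 ≈ 2.5582e-6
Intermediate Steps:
1/(-154146 + (d + 310732)) = 1/(-154146 + (234320 + 310732)) = 1/(-154146 + 545052) = 1/390906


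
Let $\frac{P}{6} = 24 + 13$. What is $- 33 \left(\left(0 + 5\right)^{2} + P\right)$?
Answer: $-8151$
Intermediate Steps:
$P = 222$ ($P = 6 \left(24 + 13\right) = 6 \cdot 37 = 222$)
$- 33 \left(\left(0 + 5\right)^{2} + P\right) = - 33 \left(\left(0 + 5\right)^{2} + 222\right) = - 33 \left(5^{2} + 222\right) = - 33 \left(25 + 222\right) = \left(-33\right) 247 = -8151$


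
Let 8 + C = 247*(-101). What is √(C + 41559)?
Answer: 2*√4151 ≈ 128.86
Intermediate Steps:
C = -24955 (C = -8 + 247*(-101) = -8 - 24947 = -24955)
√(C + 41559) = √(-24955 + 41559) = √16604 = 2*√4151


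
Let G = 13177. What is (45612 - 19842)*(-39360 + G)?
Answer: -674735910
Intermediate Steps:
(45612 - 19842)*(-39360 + G) = (45612 - 19842)*(-39360 + 13177) = 25770*(-26183) = -674735910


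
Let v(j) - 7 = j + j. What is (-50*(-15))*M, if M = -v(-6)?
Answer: 3750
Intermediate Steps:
v(j) = 7 + 2*j (v(j) = 7 + (j + j) = 7 + 2*j)
M = 5 (M = -(7 + 2*(-6)) = -(7 - 12) = -1*(-5) = 5)
(-50*(-15))*M = -50*(-15)*5 = 750*5 = 3750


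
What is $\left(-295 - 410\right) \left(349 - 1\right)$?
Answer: $-245340$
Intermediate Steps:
$\left(-295 - 410\right) \left(349 - 1\right) = \left(-705\right) 348 = -245340$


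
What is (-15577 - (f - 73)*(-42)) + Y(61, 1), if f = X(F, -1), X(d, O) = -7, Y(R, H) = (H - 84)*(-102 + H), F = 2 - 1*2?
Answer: -10554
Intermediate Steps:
F = 0 (F = 2 - 2 = 0)
Y(R, H) = (-102 + H)*(-84 + H) (Y(R, H) = (-84 + H)*(-102 + H) = (-102 + H)*(-84 + H))
f = -7
(-15577 - (f - 73)*(-42)) + Y(61, 1) = (-15577 - (-7 - 73)*(-42)) + (8568 + 1**2 - 186*1) = (-15577 - (-80)*(-42)) + (8568 + 1 - 186) = (-15577 - 1*3360) + 8383 = (-15577 - 3360) + 8383 = -18937 + 8383 = -10554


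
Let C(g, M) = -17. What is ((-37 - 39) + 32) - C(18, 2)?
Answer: -27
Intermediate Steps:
((-37 - 39) + 32) - C(18, 2) = ((-37 - 39) + 32) - 1*(-17) = (-76 + 32) + 17 = -44 + 17 = -27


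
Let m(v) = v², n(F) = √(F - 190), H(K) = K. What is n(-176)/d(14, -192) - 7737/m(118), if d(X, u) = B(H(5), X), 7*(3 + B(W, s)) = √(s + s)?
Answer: -7737/13924 - 21*I*√366/59 - 2*I*√2562/59 ≈ -0.55566 - 8.5252*I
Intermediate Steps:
B(W, s) = -3 + √2*√s/7 (B(W, s) = -3 + √(s + s)/7 = -3 + √(2*s)/7 = -3 + (√2*√s)/7 = -3 + √2*√s/7)
n(F) = √(-190 + F)
d(X, u) = -3 + √2*√X/7
n(-176)/d(14, -192) - 7737/m(118) = √(-190 - 176)/(-3 + √2*√14/7) - 7737/(118²) = √(-366)/(-3 + 2*√7/7) - 7737/13924 = (I*√366)/(-3 + 2*√7/7) - 7737*1/13924 = I*√366/(-3 + 2*√7/7) - 7737/13924 = -7737/13924 + I*√366/(-3 + 2*√7/7)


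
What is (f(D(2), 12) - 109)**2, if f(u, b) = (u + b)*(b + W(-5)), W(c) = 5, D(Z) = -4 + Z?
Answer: 3721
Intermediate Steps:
f(u, b) = (5 + b)*(b + u) (f(u, b) = (u + b)*(b + 5) = (b + u)*(5 + b) = (5 + b)*(b + u))
(f(D(2), 12) - 109)**2 = ((12**2 + 5*12 + 5*(-4 + 2) + 12*(-4 + 2)) - 109)**2 = ((144 + 60 + 5*(-2) + 12*(-2)) - 109)**2 = ((144 + 60 - 10 - 24) - 109)**2 = (170 - 109)**2 = 61**2 = 3721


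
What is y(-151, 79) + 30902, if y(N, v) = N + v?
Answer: 30830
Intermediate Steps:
y(-151, 79) + 30902 = (-151 + 79) + 30902 = -72 + 30902 = 30830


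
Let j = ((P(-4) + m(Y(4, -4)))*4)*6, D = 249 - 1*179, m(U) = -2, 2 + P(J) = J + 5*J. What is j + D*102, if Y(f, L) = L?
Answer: 6468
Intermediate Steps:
P(J) = -2 + 6*J (P(J) = -2 + (J + 5*J) = -2 + 6*J)
D = 70 (D = 249 - 179 = 70)
j = -672 (j = (((-2 + 6*(-4)) - 2)*4)*6 = (((-2 - 24) - 2)*4)*6 = ((-26 - 2)*4)*6 = -28*4*6 = -112*6 = -672)
j + D*102 = -672 + 70*102 = -672 + 7140 = 6468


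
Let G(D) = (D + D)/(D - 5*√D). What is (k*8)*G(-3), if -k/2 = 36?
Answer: -864/7 + 1440*I*√3/7 ≈ -123.43 + 356.31*I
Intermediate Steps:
k = -72 (k = -2*36 = -72)
G(D) = 2*D/(D - 5*√D) (G(D) = (2*D)/(D - 5*√D) = 2*D/(D - 5*√D))
(k*8)*G(-3) = (-72*8)*(2*(-3)/(-3 - 5*I*√3)) = -1152*(-3)/(-3 - 5*I*√3) = -(-3456)/(-3 - 5*I*√3) = 3456/(-3 - 5*I*√3)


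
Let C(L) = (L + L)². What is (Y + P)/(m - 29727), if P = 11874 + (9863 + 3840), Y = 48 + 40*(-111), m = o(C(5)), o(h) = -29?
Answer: -21185/29756 ≈ -0.71196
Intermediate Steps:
C(L) = 4*L² (C(L) = (2*L)² = 4*L²)
m = -29
Y = -4392 (Y = 48 - 4440 = -4392)
P = 25577 (P = 11874 + 13703 = 25577)
(Y + P)/(m - 29727) = (-4392 + 25577)/(-29 - 29727) = 21185/(-29756) = 21185*(-1/29756) = -21185/29756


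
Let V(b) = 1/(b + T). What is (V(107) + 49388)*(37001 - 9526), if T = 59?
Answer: 225251287275/166 ≈ 1.3569e+9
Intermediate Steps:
V(b) = 1/(59 + b) (V(b) = 1/(b + 59) = 1/(59 + b))
(V(107) + 49388)*(37001 - 9526) = (1/(59 + 107) + 49388)*(37001 - 9526) = (1/166 + 49388)*27475 = (8198409/166)*27475 = 225251287275/166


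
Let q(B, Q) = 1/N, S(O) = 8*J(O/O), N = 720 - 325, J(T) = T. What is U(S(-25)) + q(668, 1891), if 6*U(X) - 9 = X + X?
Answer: 9881/2370 ≈ 4.1692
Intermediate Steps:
N = 395
S(O) = 8 (S(O) = 8*(O/O) = 8*1 = 8)
q(B, Q) = 1/395
U(X) = 3/2 + X/3 (U(X) = 3/2 + (X + X)/6 = 3/2 + (2*X)/6 = 3/2 + X/3)
U(S(-25)) + q(668, 1891) = (3/2 + (⅓)*8) + 1/395 = (3/2 + 8/3) + 1/395 = 25/6 + 1/395 = 9881/2370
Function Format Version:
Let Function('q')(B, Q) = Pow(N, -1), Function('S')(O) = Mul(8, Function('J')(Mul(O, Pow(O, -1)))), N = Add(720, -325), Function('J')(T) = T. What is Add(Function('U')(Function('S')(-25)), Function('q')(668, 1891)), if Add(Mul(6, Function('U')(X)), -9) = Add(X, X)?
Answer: Rational(9881, 2370) ≈ 4.1692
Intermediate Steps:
N = 395
Function('S')(O) = 8 (Function('S')(O) = Mul(8, Mul(O, Pow(O, -1))) = Mul(8, 1) = 8)
Function('q')(B, Q) = Rational(1, 395) (Function('q')(B, Q) = Pow(395, -1) = Rational(1, 395))
Function('U')(X) = Add(Rational(3, 2), Mul(Rational(1, 3), X)) (Function('U')(X) = Add(Rational(3, 2), Mul(Rational(1, 6), Add(X, X))) = Add(Rational(3, 2), Mul(Rational(1, 6), Mul(2, X))) = Add(Rational(3, 2), Mul(Rational(1, 3), X)))
Add(Function('U')(Function('S')(-25)), Function('q')(668, 1891)) = Add(Add(Rational(3, 2), Mul(Rational(1, 3), 8)), Rational(1, 395)) = Add(Add(Rational(3, 2), Rational(8, 3)), Rational(1, 395)) = Add(Rational(25, 6), Rational(1, 395)) = Rational(9881, 2370)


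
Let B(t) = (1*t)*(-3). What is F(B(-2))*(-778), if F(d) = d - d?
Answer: 0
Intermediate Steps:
B(t) = -3*t (B(t) = t*(-3) = -3*t)
F(d) = 0
F(B(-2))*(-778) = 0*(-778) = 0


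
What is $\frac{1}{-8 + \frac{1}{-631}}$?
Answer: $- \frac{631}{5049} \approx -0.12498$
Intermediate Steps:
$\frac{1}{-8 + \frac{1}{-631}} = \frac{1}{-8 - \frac{1}{631}} = \frac{1}{- \frac{5049}{631}} = - \frac{631}{5049}$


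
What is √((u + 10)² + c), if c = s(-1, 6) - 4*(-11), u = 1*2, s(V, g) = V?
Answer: √187 ≈ 13.675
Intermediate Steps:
u = 2
c = 43 (c = -1 - 4*(-11) = -1 + 44 = 43)
√((u + 10)² + c) = √((2 + 10)² + 43) = √(12² + 43) = √(144 + 43) = √187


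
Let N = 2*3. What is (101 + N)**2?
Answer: 11449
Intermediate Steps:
N = 6
(101 + N)**2 = (101 + 6)**2 = 107**2 = 11449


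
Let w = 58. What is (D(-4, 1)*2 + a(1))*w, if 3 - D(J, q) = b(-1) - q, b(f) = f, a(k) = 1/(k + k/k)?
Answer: 609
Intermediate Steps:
a(k) = 1/(1 + k) (a(k) = 1/(k + 1) = 1/(1 + k))
D(J, q) = 4 + q (D(J, q) = 3 - (-1 - q) = 3 + (1 + q) = 4 + q)
(D(-4, 1)*2 + a(1))*w = ((4 + 1)*2 + 1/(1 + 1))*58 = (5*2 + 1/2)*58 = (10 + ½)*58 = (21/2)*58 = 609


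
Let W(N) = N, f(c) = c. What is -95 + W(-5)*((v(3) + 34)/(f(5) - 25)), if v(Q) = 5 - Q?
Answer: -86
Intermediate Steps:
-95 + W(-5)*((v(3) + 34)/(f(5) - 25)) = -95 - 5*((5 - 1*3) + 34)/(5 - 25) = -95 - 5*((5 - 3) + 34)/(-20) = -95 - 5*(2 + 34)*(-1)/20 = -95 - 180*(-1)/20 = -95 - 5*(-9/5) = -95 + 9 = -86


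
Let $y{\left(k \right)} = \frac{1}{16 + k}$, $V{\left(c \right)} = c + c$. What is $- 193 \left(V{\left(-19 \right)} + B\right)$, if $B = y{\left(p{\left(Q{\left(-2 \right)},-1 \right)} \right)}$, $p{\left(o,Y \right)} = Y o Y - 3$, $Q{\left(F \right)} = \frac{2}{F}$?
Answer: $\frac{87815}{12} \approx 7317.9$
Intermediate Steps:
$p{\left(o,Y \right)} = -3 + o Y^{2}$ ($p{\left(o,Y \right)} = o Y^{2} - 3 = -3 + o Y^{2}$)
$V{\left(c \right)} = 2 c$
$B = \frac{1}{12}$ ($B = \frac{1}{16 - \left(3 - \frac{2}{-2} \left(-1\right)^{2}\right)} = \frac{1}{16 - \left(3 - 2 \left(- \frac{1}{2}\right) 1\right)} = \frac{1}{16 - 4} = \frac{1}{12} \approx 0.083333$)
$- 193 \left(V{\left(-19 \right)} + B\right) = - 193 \left(2 \left(-19\right) + \frac{1}{12}\right) = - 193 \left(-38 + \frac{1}{12}\right) = \left(-193\right) \left(- \frac{455}{12}\right) = \frac{87815}{12}$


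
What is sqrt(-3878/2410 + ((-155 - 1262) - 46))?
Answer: I*sqrt(2126649070)/1205 ≈ 38.27*I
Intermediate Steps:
sqrt(-3878/2410 + ((-155 - 1262) - 46)) = sqrt(-3878*1/2410 + (-1417 - 46)) = sqrt(-1939/1205 - 1463) = sqrt(-1764854/1205) = I*sqrt(2126649070)/1205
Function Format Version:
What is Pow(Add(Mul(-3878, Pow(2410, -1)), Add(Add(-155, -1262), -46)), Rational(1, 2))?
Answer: Mul(Rational(1, 1205), I, Pow(2126649070, Rational(1, 2))) ≈ Mul(38.270, I)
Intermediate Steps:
Pow(Add(Mul(-3878, Pow(2410, -1)), Add(Add(-155, -1262), -46)), Rational(1, 2)) = Pow(Add(Mul(-3878, Rational(1, 2410)), Add(-1417, -46)), Rational(1, 2)) = Pow(Add(Rational(-1939, 1205), -1463), Rational(1, 2)) = Pow(Rational(-1764854, 1205), Rational(1, 2)) = Mul(Rational(1, 1205), I, Pow(2126649070, Rational(1, 2)))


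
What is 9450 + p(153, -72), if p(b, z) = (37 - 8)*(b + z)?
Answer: 11799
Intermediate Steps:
p(b, z) = 29*b + 29*z (p(b, z) = 29*(b + z) = 29*b + 29*z)
9450 + p(153, -72) = 9450 + (29*153 + 29*(-72)) = 9450 + (4437 - 2088) = 9450 + 2349 = 11799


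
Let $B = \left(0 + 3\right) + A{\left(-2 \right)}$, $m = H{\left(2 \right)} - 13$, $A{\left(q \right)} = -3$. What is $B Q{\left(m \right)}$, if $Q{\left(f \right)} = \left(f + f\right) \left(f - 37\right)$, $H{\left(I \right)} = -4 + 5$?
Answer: $0$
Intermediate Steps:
$H{\left(I \right)} = 1$
$m = -12$ ($m = 1 - 13 = -12$)
$Q{\left(f \right)} = 2 f \left(-37 + f\right)$
$B = 0$ ($B = \left(0 + 3\right) - 3 = 3 - 3 = 0$)
$B Q{\left(m \right)} = 0 \cdot 2 \left(-12\right) \left(-37 - 12\right) = 0 \cdot 2 \left(-12\right) \left(-49\right) = 0 \cdot 1176 = 0$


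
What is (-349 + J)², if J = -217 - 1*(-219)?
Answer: 120409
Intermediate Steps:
J = 2 (J = -217 + 219 = 2)
(-349 + J)² = (-349 + 2)² = (-347)² = 120409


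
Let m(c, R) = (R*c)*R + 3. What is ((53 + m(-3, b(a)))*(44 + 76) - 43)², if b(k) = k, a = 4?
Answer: 840889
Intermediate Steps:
m(c, R) = 3 + c*R² (m(c, R) = c*R² + 3 = 3 + c*R²)
((53 + m(-3, b(a)))*(44 + 76) - 43)² = ((53 + (3 - 3*4²))*(44 + 76) - 43)² = ((53 + (3 - 3*16))*120 - 43)² = ((53 + (3 - 48))*120 - 43)² = ((53 - 45)*120 - 43)² = (8*120 - 43)² = (960 - 43)² = 917² = 840889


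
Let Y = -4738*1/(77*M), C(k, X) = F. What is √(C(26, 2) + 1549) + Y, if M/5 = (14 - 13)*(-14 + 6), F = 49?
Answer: 2369/1540 + √1598 ≈ 41.513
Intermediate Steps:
C(k, X) = 49
M = -40 (M = 5*((14 - 13)*(-14 + 6)) = 5*(1*(-8)) = 5*(-8) = -40)
Y = 2369/1540 (Y = -4738/(77*(-40)) = -4738/(-3080) = -4738*(-1/3080) = 2369/1540 ≈ 1.5383)
√(C(26, 2) + 1549) + Y = √(49 + 1549) + 2369/1540 = √1598 + 2369/1540 = 2369/1540 + √1598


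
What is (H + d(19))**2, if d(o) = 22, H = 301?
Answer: 104329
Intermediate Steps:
(H + d(19))**2 = (301 + 22)**2 = 323**2 = 104329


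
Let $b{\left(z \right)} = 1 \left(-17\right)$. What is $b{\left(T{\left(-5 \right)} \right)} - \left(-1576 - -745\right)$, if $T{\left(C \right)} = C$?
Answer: $814$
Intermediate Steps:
$b{\left(z \right)} = -17$
$b{\left(T{\left(-5 \right)} \right)} - \left(-1576 - -745\right) = -17 - \left(-1576 - -745\right) = -17 - \left(-1576 + 745\right) = -17 - -831 = -17 + 831 = 814$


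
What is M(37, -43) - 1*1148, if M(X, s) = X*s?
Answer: -2739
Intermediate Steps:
M(37, -43) - 1*1148 = 37*(-43) - 1*1148 = -1591 - 1148 = -2739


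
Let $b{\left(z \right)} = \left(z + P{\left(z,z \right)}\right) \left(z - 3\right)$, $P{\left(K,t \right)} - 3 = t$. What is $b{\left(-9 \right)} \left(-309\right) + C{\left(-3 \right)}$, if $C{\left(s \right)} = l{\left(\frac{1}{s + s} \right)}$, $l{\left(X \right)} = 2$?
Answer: $-55618$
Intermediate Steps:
$P{\left(K,t \right)} = 3 + t$
$C{\left(s \right)} = 2$
$b{\left(z \right)} = \left(-3 + z\right) \left(3 + 2 z\right)$ ($b{\left(z \right)} = \left(z + \left(3 + z\right)\right) \left(z - 3\right) = \left(3 + 2 z\right) \left(-3 + z\right) = \left(-3 + z\right) \left(3 + 2 z\right)$)
$b{\left(-9 \right)} \left(-309\right) + C{\left(-3 \right)} = \left(-9 - -27 + 2 \left(-9\right)^{2}\right) \left(-309\right) + 2 = \left(-9 + 27 + 2 \cdot 81\right) \left(-309\right) + 2 = \left(-9 + 27 + 162\right) \left(-309\right) + 2 = 180 \left(-309\right) + 2 = -55620 + 2 = -55618$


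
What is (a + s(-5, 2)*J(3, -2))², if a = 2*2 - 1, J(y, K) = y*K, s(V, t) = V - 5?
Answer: 3969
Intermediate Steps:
s(V, t) = -5 + V
J(y, K) = K*y
a = 3 (a = 4 - 1 = 3)
(a + s(-5, 2)*J(3, -2))² = (3 + (-5 - 5)*(-2*3))² = (3 - 10*(-6))² = (3 + 60)² = 63² = 3969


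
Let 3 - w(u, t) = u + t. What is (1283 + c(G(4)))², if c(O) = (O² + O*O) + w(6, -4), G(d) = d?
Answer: 1731856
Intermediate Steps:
w(u, t) = 3 - t - u (w(u, t) = 3 - (u + t) = 3 - (t + u) = 3 + (-t - u) = 3 - t - u)
c(O) = 1 + 2*O² (c(O) = (O² + O*O) + (3 - 1*(-4) - 1*6) = (O² + O²) + (3 + 4 - 6) = 2*O² + 1 = 1 + 2*O²)
(1283 + c(G(4)))² = (1283 + (1 + 2*4²))² = (1283 + (1 + 2*16))² = (1283 + (1 + 32))² = (1283 + 33)² = 1316² = 1731856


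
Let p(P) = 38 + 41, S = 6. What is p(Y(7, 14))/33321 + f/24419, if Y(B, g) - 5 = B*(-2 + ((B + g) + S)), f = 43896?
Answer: 1464587717/813665499 ≈ 1.8000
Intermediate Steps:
Y(B, g) = 5 + B*(4 + B + g) (Y(B, g) = 5 + B*(-2 + ((B + g) + 6)) = 5 + B*(-2 + (6 + B + g)) = 5 + B*(4 + B + g))
p(P) = 79
p(Y(7, 14))/33321 + f/24419 = 79/33321 + 43896/24419 = 1464587717/813665499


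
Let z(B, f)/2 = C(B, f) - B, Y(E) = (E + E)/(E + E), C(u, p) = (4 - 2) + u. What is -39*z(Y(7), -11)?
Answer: -156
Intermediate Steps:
C(u, p) = 2 + u
Y(E) = 1 (Y(E) = (2*E)/((2*E)) = (2*E)*(1/(2*E)) = 1)
z(B, f) = 4 (z(B, f) = 2*((2 + B) - B) = 2*2 = 4)
-39*z(Y(7), -11) = -39*4 = -156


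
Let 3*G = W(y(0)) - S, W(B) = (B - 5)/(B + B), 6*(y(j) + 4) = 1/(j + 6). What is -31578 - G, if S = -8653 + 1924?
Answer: -29018741/858 ≈ -33821.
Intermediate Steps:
y(j) = -4 + 1/(6*(6 + j)) (y(j) = -4 + 1/(6*(j + 6)) = -4 + 1/(6*(6 + j)))
W(B) = (-5 + B)/(2*B) (W(B) = (-5 + B)/((2*B)) = (-5 + B)*(1/(2*B)) = (-5 + B)/(2*B))
S = -6729
G = 1924817/858 (G = ((-5 + (-143 - 24*0)/(6*(6 + 0)))/(2*(((-143 - 24*0)/(6*(6 + 0))))) - 1*(-6729))/3 = ((-5 + (⅙)*(-143 + 0)/6)/(2*(((⅙)*(-143 + 0)/6))) + 6729)/3 = ((-5 + (⅙)*(⅙)*(-143))/(2*(((⅙)*(⅙)*(-143)))) + 6729)/3 = ((-5 - 143/36)/(2*(-143/36)) + 6729)/3 = ((½)*(-36/143)*(-323/36) + 6729)/3 = (323/286 + 6729)/3 = (⅓)*(1924817/286) = 1924817/858 ≈ 2243.4)
-31578 - G = -31578 - 1*1924817/858 = -31578 - 1924817/858 = -29018741/858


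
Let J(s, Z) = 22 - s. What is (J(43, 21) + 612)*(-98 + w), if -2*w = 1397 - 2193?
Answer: 177300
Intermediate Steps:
w = 398 (w = -(1397 - 2193)/2 = -½*(-796) = 398)
(J(43, 21) + 612)*(-98 + w) = ((22 - 1*43) + 612)*(-98 + 398) = ((22 - 43) + 612)*300 = (-21 + 612)*300 = 591*300 = 177300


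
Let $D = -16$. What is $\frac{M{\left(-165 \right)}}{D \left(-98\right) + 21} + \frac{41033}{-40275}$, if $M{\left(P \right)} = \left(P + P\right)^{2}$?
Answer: $\frac{4320746063}{63996975} \approx 67.515$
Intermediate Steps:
$M{\left(P \right)} = 4 P^{2}$ ($M{\left(P \right)} = \left(2 P\right)^{2} = 4 P^{2}$)
$\frac{M{\left(-165 \right)}}{D \left(-98\right) + 21} + \frac{41033}{-40275} = \frac{4 \left(-165\right)^{2}}{\left(-16\right) \left(-98\right) + 21} + \frac{41033}{-40275} = \frac{4 \cdot 27225}{1568 + 21} + 41033 \left(- \frac{1}{40275}\right) = \frac{108900}{1589} - \frac{41033}{40275} = \frac{4320746063}{63996975}$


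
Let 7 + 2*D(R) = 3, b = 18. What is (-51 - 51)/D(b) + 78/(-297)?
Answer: 5023/99 ≈ 50.737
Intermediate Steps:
D(R) = -2 (D(R) = -7/2 + (½)*3 = -7/2 + 3/2 = -2)
(-51 - 51)/D(b) + 78/(-297) = (-51 - 51)/(-2) + 78/(-297) = -102*(-½) + 78*(-1/297) = 51 - 26/99 = 5023/99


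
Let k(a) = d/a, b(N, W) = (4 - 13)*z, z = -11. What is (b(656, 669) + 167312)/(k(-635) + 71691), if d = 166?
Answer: 106305985/45523619 ≈ 2.3352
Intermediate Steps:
b(N, W) = 99 (b(N, W) = (4 - 13)*(-11) = -9*(-11) = 99)
k(a) = 166/a
(b(656, 669) + 167312)/(k(-635) + 71691) = (99 + 167312)/(166/(-635) + 71691) = 167411/(166*(-1/635) + 71691) = 167411/(-166/635 + 71691) = 167411/(45523619/635) = 167411*(635/45523619) = 106305985/45523619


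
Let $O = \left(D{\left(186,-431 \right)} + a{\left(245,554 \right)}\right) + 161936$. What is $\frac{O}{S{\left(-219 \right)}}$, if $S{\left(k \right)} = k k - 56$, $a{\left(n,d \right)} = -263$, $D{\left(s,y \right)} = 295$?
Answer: $\frac{161968}{47905} \approx 3.381$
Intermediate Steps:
$S{\left(k \right)} = -56 + k^{2}$ ($S{\left(k \right)} = k^{2} - 56 = -56 + k^{2}$)
$O = 161968$ ($O = \left(295 - 263\right) + 161936 = 32 + 161936 = 161968$)
$\frac{O}{S{\left(-219 \right)}} = \frac{161968}{-56 + \left(-219\right)^{2}} = \frac{161968}{-56 + 47961} = \frac{161968}{47905}$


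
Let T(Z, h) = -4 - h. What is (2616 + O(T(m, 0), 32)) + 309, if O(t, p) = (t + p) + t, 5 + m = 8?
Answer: 2949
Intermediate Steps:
m = 3 (m = -5 + 8 = 3)
O(t, p) = p + 2*t (O(t, p) = (p + t) + t = p + 2*t)
(2616 + O(T(m, 0), 32)) + 309 = (2616 + (32 + 2*(-4 - 1*0))) + 309 = (2616 + (32 + 2*(-4 + 0))) + 309 = (2616 + (32 + 2*(-4))) + 309 = (2616 + (32 - 8)) + 309 = (2616 + 24) + 309 = 2640 + 309 = 2949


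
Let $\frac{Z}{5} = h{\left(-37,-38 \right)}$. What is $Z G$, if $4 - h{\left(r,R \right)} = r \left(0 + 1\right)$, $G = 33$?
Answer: $6765$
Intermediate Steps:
$h{\left(r,R \right)} = 4 - r$ ($h{\left(r,R \right)} = 4 - r \left(0 + 1\right) = 4 - r 1 = 4 - r$)
$Z = 205$ ($Z = 5 \left(4 - -37\right) = 5 \left(4 + 37\right) = 5 \cdot 41 = 205$)
$Z G = 205 \cdot 33 = 6765$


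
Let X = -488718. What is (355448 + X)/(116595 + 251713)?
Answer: -66635/184154 ≈ -0.36184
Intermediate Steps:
(355448 + X)/(116595 + 251713) = (355448 - 488718)/(116595 + 251713) = -133270/368308 = -133270*1/368308 = -66635/184154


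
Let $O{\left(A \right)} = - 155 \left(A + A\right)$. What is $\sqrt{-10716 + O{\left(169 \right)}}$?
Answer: $i \sqrt{63106} \approx 251.21 i$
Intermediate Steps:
$O{\left(A \right)} = - 310 A$ ($O{\left(A \right)} = - 155 \cdot 2 A = - 310 A$)
$\sqrt{-10716 + O{\left(169 \right)}} = \sqrt{-10716 - 52390} = \sqrt{-63106} = i \sqrt{63106}$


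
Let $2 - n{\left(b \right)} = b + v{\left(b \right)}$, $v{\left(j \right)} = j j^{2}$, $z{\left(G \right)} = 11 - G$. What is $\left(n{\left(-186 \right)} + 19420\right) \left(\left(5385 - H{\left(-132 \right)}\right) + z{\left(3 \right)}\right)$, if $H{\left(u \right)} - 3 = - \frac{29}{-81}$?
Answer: $\frac{939255752768}{27} \approx 3.4787 \cdot 10^{10}$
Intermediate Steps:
$H{\left(u \right)} = \frac{272}{81}$ ($H{\left(u \right)} = 3 - \frac{29}{-81} = 3 - - \frac{29}{81} = 3 + \frac{29}{81} = \frac{272}{81}$)
$v{\left(j \right)} = j^{3}$
$n{\left(b \right)} = 2 - b - b^{3}$ ($n{\left(b \right)} = 2 - \left(b + b^{3}\right) = 2 - b - b^{3}$)
$\left(n{\left(-186 \right)} + 19420\right) \left(\left(5385 - H{\left(-132 \right)}\right) + z{\left(3 \right)}\right) = \left(\left(2 - -186 - \left(-186\right)^{3}\right) + 19420\right) \left(\left(5385 - \frac{272}{81}\right) + \left(11 - 3\right)\right) = \left(\left(2 + 186 - -6434856\right) + 19420\right) \left(\left(5385 - \frac{272}{81}\right) + \left(11 - 3\right)\right) = \left(\left(2 + 186 + 6434856\right) + 19420\right) \left(\frac{435913}{81} + 8\right) = \left(6435044 + 19420\right) \frac{436561}{81} = 6454464 \cdot \frac{436561}{81} = \frac{939255752768}{27}$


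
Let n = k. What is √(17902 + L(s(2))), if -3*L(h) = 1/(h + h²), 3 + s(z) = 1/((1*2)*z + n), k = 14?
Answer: √61601029210/1855 ≈ 133.80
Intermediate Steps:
n = 14
s(z) = -3 + 1/(14 + 2*z) (s(z) = -3 + 1/((1*2)*z + 14) = -3 + 1/(2*z + 14) = -3 + 1/(14 + 2*z))
L(h) = -1/(3*(h + h²))
√(17902 + L(s(2))) = √(17902 - 1/(3*((-41 - 6*2)/(2*(7 + 2)))*(1 + (-41 - 6*2)/(2*(7 + 2))))) = √(17902 - 1/(3*((½)*(-41 - 12)/9)*(1 + (½)*(-41 - 12)/9))) = √(17902 - 1/(3*((½)*(⅑)*(-53))*(1 + (½)*(⅑)*(-53)))) = √(17902 - 1/(3*(-53/18)*(1 - 53/18))) = √(17902 - ⅓*(-18/53)/(-35/18)) = √(17902 - ⅓*(-18/53)*(-18/35)) = √(17902 - 108/1855) = √(33208102/1855) = √61601029210/1855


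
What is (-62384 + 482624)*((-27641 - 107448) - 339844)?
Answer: -199585843920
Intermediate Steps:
(-62384 + 482624)*((-27641 - 107448) - 339844) = 420240*(-135089 - 339844) = 420240*(-474933) = -199585843920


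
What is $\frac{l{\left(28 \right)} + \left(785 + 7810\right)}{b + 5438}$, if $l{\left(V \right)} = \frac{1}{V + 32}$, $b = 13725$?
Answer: $\frac{515701}{1149780} \approx 0.44852$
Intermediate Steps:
$l{\left(V \right)} = \frac{1}{32 + V}$
$\frac{l{\left(28 \right)} + \left(785 + 7810\right)}{b + 5438} = \frac{\frac{1}{32 + 28} + \left(785 + 7810\right)}{13725 + 5438} = \frac{\frac{1}{60} + 8595}{19163} = \left(\frac{1}{60} + 8595\right) \frac{1}{19163} = \frac{515701}{60} \cdot \frac{1}{19163} = \frac{515701}{1149780}$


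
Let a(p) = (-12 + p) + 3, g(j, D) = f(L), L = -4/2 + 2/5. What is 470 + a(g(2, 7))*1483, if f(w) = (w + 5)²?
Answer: 106662/25 ≈ 4266.5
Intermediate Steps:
L = -8/5 (L = -4*½ + 2*(⅕) = -2 + ⅖ = -8/5 ≈ -1.6000)
f(w) = (5 + w)²
g(j, D) = 289/25 (g(j, D) = (5 - 8/5)² = (17/5)² = 289/25)
a(p) = -9 + p
470 + a(g(2, 7))*1483 = 470 + (-9 + 289/25)*1483 = 470 + (64/25)*1483 = 470 + 94912/25 = 106662/25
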